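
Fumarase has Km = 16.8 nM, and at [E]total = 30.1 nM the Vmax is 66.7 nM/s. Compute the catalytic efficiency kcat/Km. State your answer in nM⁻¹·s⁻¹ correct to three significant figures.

kcat = Vmax/[E]total = 66.7/30.1 = 2.22 s⁻¹.
kcat/Km = 2.22/16.8 = 0.132 nM⁻¹·s⁻¹.

0.132 nM⁻¹·s⁻¹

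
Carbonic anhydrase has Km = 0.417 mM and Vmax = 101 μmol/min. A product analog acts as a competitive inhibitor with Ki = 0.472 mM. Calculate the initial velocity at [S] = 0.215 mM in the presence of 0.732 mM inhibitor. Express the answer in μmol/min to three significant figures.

α = 1 + [I]/Ki = 1 + 0.732/0.472 = 2.551.
For a competitive inhibitor, Vmax is unchanged and the apparent Km becomes α·Km: Km,app = 1.06 mM, Vmax,app = 101 μmol/min.
v = Vmax,app·[S]/(Km,app + [S]) = 101 × 0.215/(1.06 + 0.215) = 17.0 μmol/min.

17.0 μmol/min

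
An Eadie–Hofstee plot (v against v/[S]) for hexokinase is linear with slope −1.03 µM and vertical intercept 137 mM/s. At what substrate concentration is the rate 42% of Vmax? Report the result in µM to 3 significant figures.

The Eadie–Hofstee slope gives Km = 1.03 µM (slope = −Km).
v/Vmax = [S]/(Km+[S]) = 0.42 ⇒ [S] = Km·0.42/(1−0.42) = 1.03 × 0.7241 = 0.746 µM.

0.746 µM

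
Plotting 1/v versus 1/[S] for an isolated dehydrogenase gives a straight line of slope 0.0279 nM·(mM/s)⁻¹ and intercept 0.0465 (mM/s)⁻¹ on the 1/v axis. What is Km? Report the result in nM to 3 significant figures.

0.600 nM

y-intercept = 1/Vmax ⇒ Vmax = 21.5 mM/s; slope = Km/Vmax ⇒ Km = slope × Vmax.
Km = 0.0279 × 21.5 = 0.600 nM.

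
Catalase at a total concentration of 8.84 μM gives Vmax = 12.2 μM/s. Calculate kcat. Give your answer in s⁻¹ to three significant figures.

kcat = Vmax/[E]total = 12.2 μM/s / 8.84 μM = 1.38 s⁻¹.

1.38 s⁻¹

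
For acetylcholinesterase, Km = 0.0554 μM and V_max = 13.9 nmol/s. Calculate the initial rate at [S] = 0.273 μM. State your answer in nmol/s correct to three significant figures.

11.6 nmol/s

v = Vmax·[S]/(Km + [S]) = 13.9 × 0.273 / (0.0554 + 0.273)
  = 3.795 / 0.3284 = 11.6 nmol/s.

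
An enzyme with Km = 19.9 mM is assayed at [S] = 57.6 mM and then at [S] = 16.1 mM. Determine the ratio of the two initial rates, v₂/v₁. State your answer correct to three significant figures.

0.602

The fractional saturations are [S]/(Km+[S]) = 57.6/77.50 = 0.7432 and 16.1/36.00 = 0.4472.
v₂/v₁ is just their ratio: 0.4472/0.7432 = 0.602.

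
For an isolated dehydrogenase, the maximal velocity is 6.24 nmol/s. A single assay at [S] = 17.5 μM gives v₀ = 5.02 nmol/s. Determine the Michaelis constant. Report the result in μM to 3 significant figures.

4.25 μM

v/Vmax = 5.02/6.24 = 0.8045 = [S]/(Km+[S]).
So Km + [S] = [S]/0.8045 = 21.75 μM, giving Km = 21.75 − 17.5 = 4.25 μM.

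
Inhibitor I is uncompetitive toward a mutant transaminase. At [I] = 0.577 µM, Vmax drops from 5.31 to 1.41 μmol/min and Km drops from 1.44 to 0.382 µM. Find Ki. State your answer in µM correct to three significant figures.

0.209 µM

Uncompetitive: Vmax,app = Vmax/α (and Km,app = Km/α) with α = 1 + [I]/Ki.
α = Vmax/Vmax,app = 5.31/1.41 = 3.766.
Since α = 1 + [I]/Ki, [I]/Ki = 3.766 − 1 = 2.766 and Ki = 0.577/2.766 = 0.209 µM.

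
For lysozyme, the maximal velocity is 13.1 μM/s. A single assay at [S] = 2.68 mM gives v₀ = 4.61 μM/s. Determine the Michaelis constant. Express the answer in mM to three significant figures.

4.94 mM

v/Vmax = 4.61/13.1 = 0.3519 = [S]/(Km+[S]).
So Km + [S] = [S]/0.3519 = 7.616 mM, giving Km = 7.616 − 2.68 = 4.94 mM.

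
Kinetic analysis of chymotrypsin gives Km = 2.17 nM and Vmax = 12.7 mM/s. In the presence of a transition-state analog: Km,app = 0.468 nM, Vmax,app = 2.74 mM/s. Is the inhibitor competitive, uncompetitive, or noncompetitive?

Both Km and Vmax decrease by the same factor (~4.64-fold) — characteristic of uncompetitive inhibition.

uncompetitive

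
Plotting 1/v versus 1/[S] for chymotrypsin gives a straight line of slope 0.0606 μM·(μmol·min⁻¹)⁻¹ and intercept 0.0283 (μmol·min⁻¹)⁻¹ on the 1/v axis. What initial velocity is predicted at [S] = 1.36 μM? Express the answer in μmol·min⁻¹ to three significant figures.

13.7 μmol·min⁻¹

The y-intercept is 1/Vmax, so Vmax = 1/0.0283 = 35.3 μmol·min⁻¹.
The slope is Km/Vmax, so Km = 0.0606 × 35.3 = 2.14 μM.
Then v = 35.3 × 1.36/(2.14 + 1.36) = 13.7 μmol·min⁻¹.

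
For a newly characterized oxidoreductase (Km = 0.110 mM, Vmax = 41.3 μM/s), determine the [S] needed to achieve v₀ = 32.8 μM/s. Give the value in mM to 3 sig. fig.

0.424 mM

Rearranging v = Vmax[S]/(Km+[S]) gives [S] = Km·v/(Vmax − v).
[S] = 0.110 × 32.8 / (41.3 − 32.8) = 3.608/8.500 = 0.424 mM.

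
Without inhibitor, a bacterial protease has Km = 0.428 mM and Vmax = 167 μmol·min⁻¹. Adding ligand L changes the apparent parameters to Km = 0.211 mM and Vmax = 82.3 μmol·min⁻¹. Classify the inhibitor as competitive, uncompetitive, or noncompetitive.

Both Km and Vmax decrease by the same factor (~2.03-fold) — characteristic of uncompetitive inhibition.

uncompetitive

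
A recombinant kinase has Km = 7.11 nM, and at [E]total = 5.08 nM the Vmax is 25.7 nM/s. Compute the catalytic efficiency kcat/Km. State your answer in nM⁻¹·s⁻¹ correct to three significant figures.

kcat = Vmax/[E]total = 25.7/5.08 = 5.06 s⁻¹.
kcat/Km = 5.06/7.11 = 0.712 nM⁻¹·s⁻¹.

0.712 nM⁻¹·s⁻¹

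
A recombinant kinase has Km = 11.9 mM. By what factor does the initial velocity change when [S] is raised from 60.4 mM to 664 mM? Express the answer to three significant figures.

1.18

The fractional saturations are [S]/(Km+[S]) = 60.4/72.30 = 0.8354 and 664/675.9 = 0.9824.
v₂/v₁ is just their ratio: 0.9824/0.8354 = 1.18.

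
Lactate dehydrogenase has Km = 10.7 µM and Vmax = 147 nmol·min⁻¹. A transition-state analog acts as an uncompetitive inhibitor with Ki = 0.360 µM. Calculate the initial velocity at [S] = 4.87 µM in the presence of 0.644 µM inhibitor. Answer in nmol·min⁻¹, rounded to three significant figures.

With α = 1 + [I]/Ki = 1 + 0.644/0.360 = 2.789, the uncompetitive rate law is v = (Vmax/α)·[S] / (Km/α + [S]).
v = (147/2.789)×4.87 / (10.7/2.789 + 4.87) = 256.7/8.707 = 29.5 nmol·min⁻¹.

29.5 nmol·min⁻¹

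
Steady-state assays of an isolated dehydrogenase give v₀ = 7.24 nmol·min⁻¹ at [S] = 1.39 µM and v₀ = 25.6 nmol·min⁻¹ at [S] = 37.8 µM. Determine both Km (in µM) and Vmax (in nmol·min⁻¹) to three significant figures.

Km = 4.05 µM; Vmax = 28.3 nmol·min⁻¹

In reciprocal form, 1/v = (Km/Vmax)·(1/[S]) + 1/Vmax. The two points give (1/[S], 1/v) = (0.7194, 0.1381) and (0.02646, 0.03906).
Slope = (0.1381 − 0.03906)/(0.7194 − 0.02646) = 0.1429; intercept = 0.1381 − 0.1429×0.7194 = 0.03528.
Vmax = 1/intercept = 28.3 nmol·min⁻¹; Km = slope × Vmax = 0.1429 × 28.3 = 4.05 µM.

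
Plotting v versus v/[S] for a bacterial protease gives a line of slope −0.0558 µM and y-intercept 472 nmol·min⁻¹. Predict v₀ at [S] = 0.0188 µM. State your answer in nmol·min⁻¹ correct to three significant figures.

119 nmol·min⁻¹

In the Eadie–Hofstee form v = Vmax − Km·(v/[S]), the slope is −Km and the intercept is Vmax, so Km = 0.0558 µM and Vmax = 472 nmol·min⁻¹.
v = 472 × 0.0188/(0.0558 + 0.0188) = 119 nmol·min⁻¹.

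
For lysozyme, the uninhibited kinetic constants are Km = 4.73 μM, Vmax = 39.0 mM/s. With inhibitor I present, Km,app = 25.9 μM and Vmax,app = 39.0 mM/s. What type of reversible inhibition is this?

competitive

Km increases (4.73 → 25.9 μM) while Vmax is unchanged — the hallmark of competitive inhibition.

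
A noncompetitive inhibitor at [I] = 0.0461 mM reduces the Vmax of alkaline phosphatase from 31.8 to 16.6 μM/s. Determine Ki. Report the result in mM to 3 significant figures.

0.0503 mM

Noncompetitive: Vmax,app = Vmax/α with α = 1 + [I]/Ki.
α = Vmax/Vmax,app = 31.8/16.6 = 1.916.
Since α = 1 + [I]/Ki, [I]/Ki = 1.916 − 1 = 0.9157 and Ki = 0.0461/0.9157 = 0.0503 mM.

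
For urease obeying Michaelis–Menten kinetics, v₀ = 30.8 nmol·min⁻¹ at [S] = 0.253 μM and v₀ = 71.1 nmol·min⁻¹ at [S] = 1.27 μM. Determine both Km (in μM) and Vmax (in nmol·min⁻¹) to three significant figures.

Km = 0.613 μM; Vmax = 105 nmol·min⁻¹

In reciprocal form, 1/v = (Km/Vmax)·(1/[S]) + 1/Vmax. The two points give (1/[S], 1/v) = (3.953, 0.03247) and (0.7874, 0.01406).
Slope = (0.03247 − 0.01406)/(3.953 − 0.7874) = 0.005814; intercept = 0.03247 − 0.005814×3.953 = 0.009487.
Vmax = 1/intercept = 105 nmol·min⁻¹; Km = slope × Vmax = 0.005814 × 105 = 0.613 μM.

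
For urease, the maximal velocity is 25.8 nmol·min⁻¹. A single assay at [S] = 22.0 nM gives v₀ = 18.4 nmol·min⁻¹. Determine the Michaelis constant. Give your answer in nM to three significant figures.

From v = Vmax[S]/(Km+[S]), Km = [S](Vmax − v)/v.
Km = 22.0 × (25.8 − 18.4) / 18.4 = 162.8/18.4 = 8.85 nM.

8.85 nM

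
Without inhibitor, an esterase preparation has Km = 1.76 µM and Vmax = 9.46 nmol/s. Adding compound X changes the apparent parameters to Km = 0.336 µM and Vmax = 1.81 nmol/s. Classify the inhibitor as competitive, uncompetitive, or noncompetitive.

uncompetitive

Both Km and Vmax decrease by the same factor (~5.24-fold) — characteristic of uncompetitive inhibition.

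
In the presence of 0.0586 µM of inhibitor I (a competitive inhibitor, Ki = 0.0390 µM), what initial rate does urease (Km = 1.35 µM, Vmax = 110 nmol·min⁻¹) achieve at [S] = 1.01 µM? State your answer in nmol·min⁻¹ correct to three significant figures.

25.3 nmol·min⁻¹

With α = 1 + [I]/Ki = 1 + 0.0586/0.0390 = 2.503, the competitive rate law is v = Vmax[S] / (αKm + [S]).
v = 110×1.01 / (2.503×1.35 + 1.01) = 111.1/4.388 = 25.3 nmol·min⁻¹.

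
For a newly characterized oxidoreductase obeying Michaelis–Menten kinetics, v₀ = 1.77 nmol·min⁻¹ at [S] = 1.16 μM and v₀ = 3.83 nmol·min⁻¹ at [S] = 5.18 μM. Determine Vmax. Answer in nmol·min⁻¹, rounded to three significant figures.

In reciprocal form, 1/v = (Km/Vmax)·(1/[S]) + 1/Vmax. The two points give (1/[S], 1/v) = (0.8621, 0.5650) and (0.1931, 0.2611).
Slope = (0.5650 − 0.2611)/(0.8621 − 0.1931) = 0.4542; intercept = 0.5650 − 0.4542×0.8621 = 0.1734.
Vmax = 1/intercept = 5.77 nmol·min⁻¹; Km = slope × Vmax = 0.4542 × 5.77 = 2.62 μM.

5.77 nmol·min⁻¹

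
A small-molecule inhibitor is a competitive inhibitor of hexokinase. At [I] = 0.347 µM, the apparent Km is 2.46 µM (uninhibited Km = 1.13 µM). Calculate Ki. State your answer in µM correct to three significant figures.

0.295 µM

Competitive: Km,app = α·Km with α = 1 + [I]/Ki.
α = Km,app/Km = 2.46/1.13 = 2.177.
Ki = [I]/(α − 1) = 0.347/1.177 = 0.295 µM.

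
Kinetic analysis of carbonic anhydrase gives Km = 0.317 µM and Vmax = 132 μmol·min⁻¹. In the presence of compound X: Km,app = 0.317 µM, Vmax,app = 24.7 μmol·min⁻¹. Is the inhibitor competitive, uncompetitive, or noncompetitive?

Vmax decreases (132 → 24.7 μmol·min⁻¹) while Km is unchanged — pure noncompetitive inhibition.

noncompetitive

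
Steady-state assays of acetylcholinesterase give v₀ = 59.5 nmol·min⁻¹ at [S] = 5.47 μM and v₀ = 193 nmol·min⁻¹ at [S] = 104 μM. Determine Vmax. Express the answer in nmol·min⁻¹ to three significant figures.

In reciprocal form, 1/v = (Km/Vmax)·(1/[S]) + 1/Vmax. The two points give (1/[S], 1/v) = (0.1828, 0.01681) and (0.009615, 0.005181).
Slope = (0.01681 − 0.005181)/(0.1828 − 0.009615) = 0.06712; intercept = 0.01681 − 0.06712×0.1828 = 0.004536.
Vmax = 1/intercept = 220 nmol·min⁻¹; Km = slope × Vmax = 0.06712 × 220 = 14.8 μM.

220 nmol·min⁻¹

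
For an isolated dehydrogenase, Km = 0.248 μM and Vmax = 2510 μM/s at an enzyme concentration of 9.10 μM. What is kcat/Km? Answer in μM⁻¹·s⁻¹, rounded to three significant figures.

kcat = Vmax/[E]total = 2510/9.10 = 276 s⁻¹.
kcat/Km = 276/0.248 = 1110 μM⁻¹·s⁻¹.

1110 μM⁻¹·s⁻¹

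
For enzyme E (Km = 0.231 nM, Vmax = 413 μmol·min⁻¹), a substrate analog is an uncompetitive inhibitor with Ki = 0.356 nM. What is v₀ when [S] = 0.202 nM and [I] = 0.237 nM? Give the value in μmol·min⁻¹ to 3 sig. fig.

With α = 1 + [I]/Ki = 1 + 0.237/0.356 = 1.666, the uncompetitive rate law is v = (Vmax/α)·[S] / (Km/α + [S]).
v = (413/1.666)×0.202 / (0.231/1.666 + 0.202) = 50.08/0.3407 = 147 μmol·min⁻¹.

147 μmol·min⁻¹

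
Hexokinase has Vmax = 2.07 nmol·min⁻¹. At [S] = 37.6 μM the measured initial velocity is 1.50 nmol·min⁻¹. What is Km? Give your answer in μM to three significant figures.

From v = Vmax[S]/(Km+[S]), Km = [S](Vmax − v)/v.
Km = 37.6 × (2.07 − 1.50) / 1.50 = 21.43/1.50 = 14.3 μM.

14.3 μM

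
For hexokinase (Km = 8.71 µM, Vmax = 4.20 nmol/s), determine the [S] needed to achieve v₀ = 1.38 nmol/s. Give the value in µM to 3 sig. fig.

The required fractional saturation is v/Vmax = 1.38/4.20 = 0.3286.
Then [S]/(Km+[S]) = 0.3286 ⇒ [S] = 8.71 × 0.3286/(1 − 0.3286) = 4.26 µM.

4.26 µM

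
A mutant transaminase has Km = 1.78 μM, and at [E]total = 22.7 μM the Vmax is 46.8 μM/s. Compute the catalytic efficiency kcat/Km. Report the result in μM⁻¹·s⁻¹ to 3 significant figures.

kcat = Vmax/[E]total = 46.8/22.7 = 2.06 s⁻¹.
kcat/Km = 2.06/1.78 = 1.16 μM⁻¹·s⁻¹.

1.16 μM⁻¹·s⁻¹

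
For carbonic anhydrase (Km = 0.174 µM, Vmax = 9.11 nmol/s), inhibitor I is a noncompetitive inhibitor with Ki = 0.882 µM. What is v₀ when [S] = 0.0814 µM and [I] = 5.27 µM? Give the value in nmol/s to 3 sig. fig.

0.416 nmol/s

With α = 1 + [I]/Ki = 1 + 5.27/0.882 = 6.975, the noncompetitive rate law is v = (Vmax/α)·[S] / (Km + [S]).
v = (9.11/6.975)×0.0814 / (0.174 + 0.0814) = 0.1063/0.2554 = 0.416 nmol/s.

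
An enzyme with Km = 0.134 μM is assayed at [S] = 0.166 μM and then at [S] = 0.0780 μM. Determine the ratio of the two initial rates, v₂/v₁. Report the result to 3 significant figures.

0.665

Since Vmax cancels, v₂/v₁ = [S]₂(Km+[S]₁) / [S]₁(Km+[S]₂).
= 0.0780×(0.134+0.166) / (0.166×(0.134+0.0780)) = 0.02340/0.03519 = 0.665.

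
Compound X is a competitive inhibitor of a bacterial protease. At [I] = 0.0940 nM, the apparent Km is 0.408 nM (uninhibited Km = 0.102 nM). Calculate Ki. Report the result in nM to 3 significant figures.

0.0313 nM

Competitive: Km,app = α·Km with α = 1 + [I]/Ki.
α = Km,app/Km = 0.408/0.102 = 4.000.
Since α = 1 + [I]/Ki, [I]/Ki = 4.000 − 1 = 3.000 and Ki = 0.0940/3.000 = 0.0313 nM.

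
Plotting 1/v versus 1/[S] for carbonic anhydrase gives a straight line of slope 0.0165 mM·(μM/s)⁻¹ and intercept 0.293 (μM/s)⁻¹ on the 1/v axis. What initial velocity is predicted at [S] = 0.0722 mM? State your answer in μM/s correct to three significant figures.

The y-intercept is 1/Vmax, so Vmax = 1/0.293 = 3.41 μM/s.
The slope is Km/Vmax, so Km = 0.0165 × 3.41 = 0.0563 mM.
Then v = 3.41 × 0.0722/(0.0563 + 0.0722) = 1.92 μM/s.

1.92 μM/s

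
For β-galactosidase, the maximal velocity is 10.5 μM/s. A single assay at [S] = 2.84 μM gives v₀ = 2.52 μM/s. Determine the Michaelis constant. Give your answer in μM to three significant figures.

v/Vmax = 2.52/10.5 = 0.2400 = [S]/(Km+[S]).
So Km + [S] = [S]/0.2400 = 11.83 μM, giving Km = 11.83 − 2.84 = 8.99 μM.

8.99 μM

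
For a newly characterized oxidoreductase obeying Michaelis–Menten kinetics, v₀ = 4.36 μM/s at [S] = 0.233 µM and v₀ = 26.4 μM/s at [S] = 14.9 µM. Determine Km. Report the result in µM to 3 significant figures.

From v = Vmax[S]/(Km+[S]), each point gives Vmax = v(Km+[S])/[S].
Equating: 4.36(Km+0.233)/0.233 = 26.4(Km+14.9)/14.9.
18.71·Km + 4.36 = 1.772·Km + 26.4, so (18.71 − 1.772)·Km = 26.4 − 4.36.
Km = 22.04/16.94 = 1.30 µM; then Vmax = 4.36(1.30+0.233)/0.233 = 28.7 μM/s.

1.30 µM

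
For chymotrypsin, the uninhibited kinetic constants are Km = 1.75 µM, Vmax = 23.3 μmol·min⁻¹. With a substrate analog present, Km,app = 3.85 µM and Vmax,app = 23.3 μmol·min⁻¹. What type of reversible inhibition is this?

Km increases (1.75 → 3.85 µM) while Vmax is unchanged — the hallmark of competitive inhibition.

competitive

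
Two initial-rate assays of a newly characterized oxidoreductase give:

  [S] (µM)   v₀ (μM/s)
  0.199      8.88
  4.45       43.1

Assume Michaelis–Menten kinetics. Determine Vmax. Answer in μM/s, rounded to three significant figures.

52.6 μM/s

From v = Vmax[S]/(Km+[S]), each point gives Vmax = v(Km+[S])/[S].
Equating: 8.88(Km+0.199)/0.199 = 43.1(Km+4.45)/4.45.
44.62·Km + 8.88 = 9.685·Km + 43.1, so (44.62 − 9.685)·Km = 43.1 − 8.88.
Km = 34.22/34.94 = 0.979 µM; then Vmax = 8.88(0.979+0.199)/0.199 = 52.6 μM/s.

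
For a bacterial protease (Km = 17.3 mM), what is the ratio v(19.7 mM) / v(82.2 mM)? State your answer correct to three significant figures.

Since Vmax cancels, v₂/v₁ = [S]₂(Km+[S]₁) / [S]₁(Km+[S]₂).
= 19.7×(17.3+82.2) / (82.2×(17.3+19.7)) = 1960/3041 = 0.644.

0.644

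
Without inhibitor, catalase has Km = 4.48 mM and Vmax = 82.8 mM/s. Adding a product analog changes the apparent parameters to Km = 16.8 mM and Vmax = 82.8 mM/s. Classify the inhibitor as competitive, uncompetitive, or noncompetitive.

competitive

Km increases (4.48 → 16.8 mM) while Vmax is unchanged — the hallmark of competitive inhibition.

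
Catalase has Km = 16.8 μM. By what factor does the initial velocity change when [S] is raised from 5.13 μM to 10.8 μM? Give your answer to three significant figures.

1.67

Since Vmax cancels, v₂/v₁ = [S]₂(Km+[S]₁) / [S]₁(Km+[S]₂).
= 10.8×(16.8+5.13) / (5.13×(16.8+10.8)) = 236.8/141.6 = 1.67.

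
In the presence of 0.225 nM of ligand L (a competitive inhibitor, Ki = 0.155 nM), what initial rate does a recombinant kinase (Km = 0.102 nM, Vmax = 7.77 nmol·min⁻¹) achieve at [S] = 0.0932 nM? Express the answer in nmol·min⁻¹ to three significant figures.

α = 1 + [I]/Ki = 1 + 0.225/0.155 = 2.452.
For a competitive inhibitor, Vmax is unchanged and the apparent Km becomes α·Km: Km,app = 0.250 nM, Vmax,app = 7.77 nmol·min⁻¹.
v = Vmax,app·[S]/(Km,app + [S]) = 7.77 × 0.0932/(0.250 + 0.0932) = 2.11 nmol·min⁻¹.

2.11 nmol·min⁻¹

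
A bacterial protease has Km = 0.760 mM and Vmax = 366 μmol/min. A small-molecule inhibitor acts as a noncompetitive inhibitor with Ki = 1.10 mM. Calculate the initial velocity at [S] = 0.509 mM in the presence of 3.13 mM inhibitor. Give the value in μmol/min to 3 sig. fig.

38.2 μmol/min

α = 1 + [I]/Ki = 1 + 3.13/1.10 = 3.845.
For a noncompetitive inhibitor, Vmax is reduced to Vmax/α while Km is unchanged: Km,app = 0.760 mM, Vmax,app = 95.2 μmol/min.
v = Vmax,app·[S]/(Km,app + [S]) = 95.2 × 0.509/(0.760 + 0.509) = 38.2 μmol/min.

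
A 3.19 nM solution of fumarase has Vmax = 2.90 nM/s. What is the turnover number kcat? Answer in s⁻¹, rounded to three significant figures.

0.909 s⁻¹

kcat = Vmax/[E]total = 2.90 nM/s / 3.19 nM = 0.909 s⁻¹.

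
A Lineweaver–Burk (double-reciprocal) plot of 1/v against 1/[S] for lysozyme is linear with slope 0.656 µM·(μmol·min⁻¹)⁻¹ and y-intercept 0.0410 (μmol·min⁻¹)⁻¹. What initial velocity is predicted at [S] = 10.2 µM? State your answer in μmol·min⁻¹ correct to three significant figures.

The y-intercept is 1/Vmax, so Vmax = 1/0.0410 = 24.4 μmol·min⁻¹.
The slope is Km/Vmax, so Km = 0.656 × 24.4 = 16.0 µM.
Then v = 24.4 × 10.2/(16.0 + 10.2) = 9.50 μmol·min⁻¹.

9.50 μmol·min⁻¹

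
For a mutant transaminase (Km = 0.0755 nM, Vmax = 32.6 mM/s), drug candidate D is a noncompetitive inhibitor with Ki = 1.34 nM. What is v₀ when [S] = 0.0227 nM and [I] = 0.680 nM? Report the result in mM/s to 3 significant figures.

5.00 mM/s

α = 1 + [I]/Ki = 1 + 0.680/1.34 = 1.507.
For a noncompetitive inhibitor, Vmax is reduced to Vmax/α while Km is unchanged: Km,app = 0.0755 nM, Vmax,app = 21.6 mM/s.
v = Vmax,app·[S]/(Km,app + [S]) = 21.6 × 0.0227/(0.0755 + 0.0227) = 5.00 mM/s.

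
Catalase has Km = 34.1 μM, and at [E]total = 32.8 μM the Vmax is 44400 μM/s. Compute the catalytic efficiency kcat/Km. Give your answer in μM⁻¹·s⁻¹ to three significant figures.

kcat = Vmax/[E]total = 44400/32.8 = 1350 s⁻¹.
kcat/Km = 1350/34.1 = 39.7 μM⁻¹·s⁻¹.

39.7 μM⁻¹·s⁻¹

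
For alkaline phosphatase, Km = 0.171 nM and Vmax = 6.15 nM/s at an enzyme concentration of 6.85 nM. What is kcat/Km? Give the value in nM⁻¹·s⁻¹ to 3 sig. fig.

5.25 nM⁻¹·s⁻¹

kcat = Vmax/[E]total = 6.15/6.85 = 0.898 s⁻¹.
kcat/Km = 0.898/0.171 = 5.25 nM⁻¹·s⁻¹.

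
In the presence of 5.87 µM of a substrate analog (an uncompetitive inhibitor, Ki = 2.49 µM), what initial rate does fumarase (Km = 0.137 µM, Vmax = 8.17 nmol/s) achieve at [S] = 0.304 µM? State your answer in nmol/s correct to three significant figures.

With α = 1 + [I]/Ki = 1 + 5.87/2.49 = 3.357, the uncompetitive rate law is v = (Vmax/α)·[S] / (Km/α + [S]).
v = (8.17/3.357)×0.304 / (0.137/3.357 + 0.304) = 0.7398/0.3448 = 2.15 nmol/s.

2.15 nmol/s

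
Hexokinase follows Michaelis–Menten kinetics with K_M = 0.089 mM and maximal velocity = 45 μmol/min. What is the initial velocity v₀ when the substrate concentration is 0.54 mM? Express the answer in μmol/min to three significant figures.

[S]/(Km+[S]) = 0.54/0.6290 = 0.8585, the fractional saturation.
v = 0.8585 × Vmax = 0.8585 × 45 = 38.6 μmol/min.

38.6 μmol/min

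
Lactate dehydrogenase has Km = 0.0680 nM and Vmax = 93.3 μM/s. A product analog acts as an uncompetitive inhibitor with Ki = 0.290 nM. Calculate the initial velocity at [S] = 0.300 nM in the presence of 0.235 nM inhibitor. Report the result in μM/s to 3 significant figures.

45.8 μM/s

α = 1 + [I]/Ki = 1 + 0.235/0.290 = 1.810.
For an uncompetitive inhibitor, both parameters are divided by α, giving Vmax/α and Km/α: Km,app = 0.0376 nM, Vmax,app = 51.5 μM/s.
v = Vmax,app·[S]/(Km,app + [S]) = 51.5 × 0.300/(0.0376 + 0.300) = 45.8 μM/s.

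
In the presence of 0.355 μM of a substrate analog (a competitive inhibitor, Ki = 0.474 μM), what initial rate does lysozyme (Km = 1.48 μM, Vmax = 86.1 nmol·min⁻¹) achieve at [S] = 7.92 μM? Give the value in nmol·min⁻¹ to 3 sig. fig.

64.9 nmol·min⁻¹

With α = 1 + [I]/Ki = 1 + 0.355/0.474 = 1.749, the competitive rate law is v = Vmax[S] / (αKm + [S]).
v = 86.1×7.92 / (1.749×1.48 + 7.92) = 681.9/10.51 = 64.9 nmol·min⁻¹.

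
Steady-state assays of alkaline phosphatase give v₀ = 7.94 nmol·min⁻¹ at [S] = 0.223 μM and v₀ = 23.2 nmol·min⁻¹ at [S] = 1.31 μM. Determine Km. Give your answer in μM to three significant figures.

0.853 μM

From v = Vmax[S]/(Km+[S]), each point gives Vmax = v(Km+[S])/[S].
Equating: 7.94(Km+0.223)/0.223 = 23.2(Km+1.31)/1.31.
35.61·Km + 7.94 = 17.71·Km + 23.2, so (35.61 − 17.71)·Km = 23.2 − 7.94.
Km = 15.26/17.90 = 0.853 μM; then Vmax = 7.94(0.853+0.223)/0.223 = 38.3 nmol·min⁻¹.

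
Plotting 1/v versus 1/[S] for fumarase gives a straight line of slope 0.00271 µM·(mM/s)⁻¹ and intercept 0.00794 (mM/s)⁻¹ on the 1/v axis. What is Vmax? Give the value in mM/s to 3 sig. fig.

The y-intercept of a Lineweaver–Burk plot equals 1/Vmax, so Vmax = 1/0.00794 = 126 mM/s.

126 mM/s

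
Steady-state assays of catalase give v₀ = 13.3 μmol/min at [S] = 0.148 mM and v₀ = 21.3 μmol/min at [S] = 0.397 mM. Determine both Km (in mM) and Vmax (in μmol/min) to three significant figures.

In reciprocal form, 1/v = (Km/Vmax)·(1/[S]) + 1/Vmax. The two points give (1/[S], 1/v) = (6.757, 0.07519) and (2.519, 0.04695).
Slope = (0.07519 − 0.04695)/(6.757 − 2.519) = 0.006664; intercept = 0.07519 − 0.006664×6.757 = 0.03016.
Vmax = 1/intercept = 33.2 μmol/min; Km = slope × Vmax = 0.006664 × 33.2 = 0.221 mM.

Km = 0.221 mM; Vmax = 33.2 μmol/min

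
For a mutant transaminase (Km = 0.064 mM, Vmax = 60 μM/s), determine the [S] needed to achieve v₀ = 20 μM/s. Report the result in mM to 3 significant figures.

The required fractional saturation is v/Vmax = 20/60 = 0.3333.
Then [S]/(Km+[S]) = 0.3333 ⇒ [S] = 0.064 × 0.3333/(1 − 0.3333) = 0.0320 mM.

0.0320 mM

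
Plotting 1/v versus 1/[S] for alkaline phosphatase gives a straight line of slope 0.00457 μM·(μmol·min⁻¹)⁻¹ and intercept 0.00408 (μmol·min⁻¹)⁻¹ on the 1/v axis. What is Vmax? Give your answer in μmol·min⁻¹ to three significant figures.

245 μmol·min⁻¹

The y-intercept of a Lineweaver–Burk plot equals 1/Vmax, so Vmax = 1/0.00408 = 245 μmol·min⁻¹.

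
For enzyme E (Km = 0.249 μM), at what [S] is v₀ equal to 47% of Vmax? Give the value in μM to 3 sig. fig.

0.221 μM

v/Vmax = [S]/(Km+[S]) = 0.47, so [S] = Km·0.47/(1 − 0.47) = 0.249 × 0.8868.
[S] = 0.221 μM.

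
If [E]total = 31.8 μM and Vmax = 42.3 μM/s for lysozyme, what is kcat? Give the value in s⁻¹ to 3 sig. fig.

kcat = Vmax/[E]total = 42.3 μM/s / 31.8 μM = 1.33 s⁻¹.

1.33 s⁻¹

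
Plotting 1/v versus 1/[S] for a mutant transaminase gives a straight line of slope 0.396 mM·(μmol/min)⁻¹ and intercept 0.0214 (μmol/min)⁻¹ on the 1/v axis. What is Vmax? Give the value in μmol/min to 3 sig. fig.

The y-intercept of a Lineweaver–Burk plot equals 1/Vmax, so Vmax = 1/0.0214 = 46.7 μmol/min.

46.7 μmol/min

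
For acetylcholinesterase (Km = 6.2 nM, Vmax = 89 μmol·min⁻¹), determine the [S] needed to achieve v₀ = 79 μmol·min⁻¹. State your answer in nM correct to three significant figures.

Rearranging v = Vmax[S]/(Km+[S]) gives [S] = Km·v/(Vmax − v).
[S] = 6.2 × 79 / (89 − 79) = 489.8/10.00 = 49.0 nM.

49.0 nM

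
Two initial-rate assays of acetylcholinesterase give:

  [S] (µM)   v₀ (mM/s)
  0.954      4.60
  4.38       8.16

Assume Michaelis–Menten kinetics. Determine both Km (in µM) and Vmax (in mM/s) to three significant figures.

From v = Vmax[S]/(Km+[S]), each point gives Vmax = v(Km+[S])/[S].
Equating: 4.60(Km+0.954)/0.954 = 8.16(Km+4.38)/4.38.
4.822·Km + 4.60 = 1.863·Km + 8.16, so (4.822 − 1.863)·Km = 8.16 − 4.60.
Km = 3.560/2.959 = 1.20 µM; then Vmax = 4.60(1.20+0.954)/0.954 = 10.4 mM/s.

Km = 1.20 µM; Vmax = 10.4 mM/s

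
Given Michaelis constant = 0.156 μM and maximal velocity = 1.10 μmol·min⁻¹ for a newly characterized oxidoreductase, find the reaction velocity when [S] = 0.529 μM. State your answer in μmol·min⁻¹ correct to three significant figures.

v = Vmax·[S]/(Km + [S]) = 1.10 × 0.529 / (0.156 + 0.529)
  = 0.5819 / 0.6850 = 0.849 μmol·min⁻¹.

0.849 μmol·min⁻¹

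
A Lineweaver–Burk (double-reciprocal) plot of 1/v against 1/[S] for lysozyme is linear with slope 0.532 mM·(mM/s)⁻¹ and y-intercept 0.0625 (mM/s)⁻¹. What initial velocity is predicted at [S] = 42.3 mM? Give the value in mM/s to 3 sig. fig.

The y-intercept is 1/Vmax, so Vmax = 1/0.0625 = 16.0 mM/s.
The slope is Km/Vmax, so Km = 0.532 × 16.0 = 8.51 mM.
Then v = 16.0 × 42.3/(8.51 + 42.3) = 13.3 mM/s.

13.3 mM/s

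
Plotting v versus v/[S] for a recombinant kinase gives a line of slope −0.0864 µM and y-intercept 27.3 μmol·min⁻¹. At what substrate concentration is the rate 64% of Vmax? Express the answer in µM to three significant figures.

The Eadie–Hofstee slope gives Km = 0.0864 µM (slope = −Km).
v/Vmax = [S]/(Km+[S]) = 0.64 ⇒ [S] = Km·0.64/(1−0.64) = 0.0864 × 1.778 = 0.154 µM.

0.154 µM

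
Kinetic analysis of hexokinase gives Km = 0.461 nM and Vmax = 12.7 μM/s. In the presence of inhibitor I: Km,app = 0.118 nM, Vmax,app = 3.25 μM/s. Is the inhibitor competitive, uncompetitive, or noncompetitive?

uncompetitive

Both Km and Vmax decrease by the same factor (~3.91-fold) — characteristic of uncompetitive inhibition.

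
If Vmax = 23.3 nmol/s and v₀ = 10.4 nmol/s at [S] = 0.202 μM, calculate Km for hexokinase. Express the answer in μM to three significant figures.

v/Vmax = 10.4/23.3 = 0.4464 = [S]/(Km+[S]).
So Km + [S] = [S]/0.4464 = 0.4526 μM, giving Km = 0.4526 − 0.202 = 0.251 μM.

0.251 μM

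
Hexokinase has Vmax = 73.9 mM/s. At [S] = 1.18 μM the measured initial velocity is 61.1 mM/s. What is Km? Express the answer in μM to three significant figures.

0.247 μM

v/Vmax = 61.1/73.9 = 0.8268 = [S]/(Km+[S]).
So Km + [S] = [S]/0.8268 = 1.427 μM, giving Km = 1.427 − 1.18 = 0.247 μM.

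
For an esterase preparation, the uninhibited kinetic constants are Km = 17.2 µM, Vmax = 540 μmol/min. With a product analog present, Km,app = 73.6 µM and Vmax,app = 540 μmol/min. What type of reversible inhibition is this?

competitive

Km increases (17.2 → 73.6 µM) while Vmax is unchanged — the hallmark of competitive inhibition.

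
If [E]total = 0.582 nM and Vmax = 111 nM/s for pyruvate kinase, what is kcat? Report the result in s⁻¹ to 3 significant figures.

191 s⁻¹

kcat = Vmax/[E]total = 111 nM/s / 0.582 nM = 191 s⁻¹.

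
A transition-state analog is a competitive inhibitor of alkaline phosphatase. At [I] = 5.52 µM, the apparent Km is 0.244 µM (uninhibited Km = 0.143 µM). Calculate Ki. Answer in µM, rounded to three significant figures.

7.82 µM

Competitive: Km,app = α·Km with α = 1 + [I]/Ki.
α = Km,app/Km = 0.244/0.143 = 1.706.
Since α = 1 + [I]/Ki, [I]/Ki = 1.706 − 1 = 0.7063 and Ki = 5.52/0.7063 = 7.82 µM.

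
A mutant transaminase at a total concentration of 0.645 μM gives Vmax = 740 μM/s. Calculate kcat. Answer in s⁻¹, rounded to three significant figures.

1150 s⁻¹

kcat = Vmax/[E]total = 740 μM/s / 0.645 μM = 1150 s⁻¹.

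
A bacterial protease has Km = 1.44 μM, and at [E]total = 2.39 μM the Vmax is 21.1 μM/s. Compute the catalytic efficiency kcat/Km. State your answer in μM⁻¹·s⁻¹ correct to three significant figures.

6.13 μM⁻¹·s⁻¹

kcat = Vmax/[E]total = 21.1/2.39 = 8.83 s⁻¹.
kcat/Km = 8.83/1.44 = 6.13 μM⁻¹·s⁻¹.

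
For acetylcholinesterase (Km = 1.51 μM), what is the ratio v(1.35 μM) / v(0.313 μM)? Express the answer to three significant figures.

2.75

Since Vmax cancels, v₂/v₁ = [S]₂(Km+[S]₁) / [S]₁(Km+[S]₂).
= 1.35×(1.51+0.313) / (0.313×(1.51+1.35)) = 2.461/0.8952 = 2.75.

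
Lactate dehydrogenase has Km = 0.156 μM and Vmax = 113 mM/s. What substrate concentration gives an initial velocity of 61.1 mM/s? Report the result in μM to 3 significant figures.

0.184 μM

The required fractional saturation is v/Vmax = 61.1/113 = 0.5407.
Then [S]/(Km+[S]) = 0.5407 ⇒ [S] = 0.156 × 0.5407/(1 − 0.5407) = 0.184 μM.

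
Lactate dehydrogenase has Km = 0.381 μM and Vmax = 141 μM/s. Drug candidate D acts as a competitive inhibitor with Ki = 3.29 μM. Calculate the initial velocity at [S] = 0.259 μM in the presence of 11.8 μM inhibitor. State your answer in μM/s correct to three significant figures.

With α = 1 + [I]/Ki = 1 + 11.8/3.29 = 4.587, the competitive rate law is v = Vmax[S] / (αKm + [S]).
v = 141×0.259 / (4.587×0.381 + 0.259) = 36.52/2.007 = 18.2 μM/s.

18.2 μM/s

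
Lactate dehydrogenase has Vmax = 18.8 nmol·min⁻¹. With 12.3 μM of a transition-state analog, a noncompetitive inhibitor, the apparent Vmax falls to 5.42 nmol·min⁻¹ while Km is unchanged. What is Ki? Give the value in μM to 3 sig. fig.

4.98 μM

Noncompetitive: Vmax,app = Vmax/α with α = 1 + [I]/Ki.
α = Vmax/Vmax,app = 18.8/5.42 = 3.469.
Since α = 1 + [I]/Ki, [I]/Ki = 3.469 − 1 = 2.469 and Ki = 12.3/2.469 = 4.98 μM.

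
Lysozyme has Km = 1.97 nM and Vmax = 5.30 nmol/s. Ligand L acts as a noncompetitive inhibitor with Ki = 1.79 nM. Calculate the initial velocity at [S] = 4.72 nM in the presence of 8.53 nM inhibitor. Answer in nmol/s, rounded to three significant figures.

0.649 nmol/s

α = 1 + [I]/Ki = 1 + 8.53/1.79 = 5.765.
For a noncompetitive inhibitor, Vmax is reduced to Vmax/α while Km is unchanged: Km,app = 1.97 nM, Vmax,app = 0.919 nmol/s.
v = Vmax,app·[S]/(Km,app + [S]) = 0.919 × 4.72/(1.97 + 4.72) = 0.649 nmol/s.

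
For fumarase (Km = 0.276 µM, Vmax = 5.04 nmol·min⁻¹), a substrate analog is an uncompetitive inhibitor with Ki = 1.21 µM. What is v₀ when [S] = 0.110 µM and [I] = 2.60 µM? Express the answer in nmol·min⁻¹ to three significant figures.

With α = 1 + [I]/Ki = 1 + 2.60/1.21 = 3.149, the uncompetitive rate law is v = (Vmax/α)·[S] / (Km/α + [S]).
v = (5.04/3.149)×0.110 / (0.276/3.149 + 0.110) = 0.1761/0.1977 = 0.891 nmol·min⁻¹.

0.891 nmol·min⁻¹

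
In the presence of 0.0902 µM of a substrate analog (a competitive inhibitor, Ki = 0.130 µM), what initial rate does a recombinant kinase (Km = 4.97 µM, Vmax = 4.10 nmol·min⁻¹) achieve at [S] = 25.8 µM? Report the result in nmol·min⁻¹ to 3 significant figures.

3.09 nmol·min⁻¹

α = 1 + [I]/Ki = 1 + 0.0902/0.130 = 1.694.
For a competitive inhibitor, Vmax is unchanged and the apparent Km becomes α·Km: Km,app = 8.42 µM, Vmax,app = 4.10 nmol·min⁻¹.
v = Vmax,app·[S]/(Km,app + [S]) = 4.10 × 25.8/(8.42 + 25.8) = 3.09 nmol·min⁻¹.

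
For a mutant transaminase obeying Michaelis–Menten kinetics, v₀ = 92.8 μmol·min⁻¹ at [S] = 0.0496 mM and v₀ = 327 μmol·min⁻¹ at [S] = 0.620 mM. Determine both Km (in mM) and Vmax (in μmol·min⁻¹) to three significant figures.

From v = Vmax[S]/(Km+[S]), each point gives Vmax = v(Km+[S])/[S].
Equating: 92.8(Km+0.0496)/0.0496 = 327(Km+0.620)/0.620.
1871·Km + 92.8 = 527.4·Km + 327, so (1871 − 527.4)·Km = 327 − 92.8.
Km = 234.2/1344 = 0.174 mM; then Vmax = 92.8(0.174+0.0496)/0.0496 = 419 μmol·min⁻¹.

Km = 0.174 mM; Vmax = 419 μmol·min⁻¹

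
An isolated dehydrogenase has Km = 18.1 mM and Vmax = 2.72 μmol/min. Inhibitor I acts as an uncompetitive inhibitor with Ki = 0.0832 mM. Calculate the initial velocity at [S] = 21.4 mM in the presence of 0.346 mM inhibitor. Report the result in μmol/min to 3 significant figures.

α = 1 + [I]/Ki = 1 + 0.346/0.0832 = 5.159.
For an uncompetitive inhibitor, both parameters are divided by α, giving Vmax/α and Km/α: Km,app = 3.51 mM, Vmax,app = 0.527 μmol/min.
v = Vmax,app·[S]/(Km,app + [S]) = 0.527 × 21.4/(3.51 + 21.4) = 0.453 μmol/min.

0.453 μmol/min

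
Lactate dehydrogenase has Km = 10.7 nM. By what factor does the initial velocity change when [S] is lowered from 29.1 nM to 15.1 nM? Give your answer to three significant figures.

0.800

Since Vmax cancels, v₂/v₁ = [S]₂(Km+[S]₁) / [S]₁(Km+[S]₂).
= 15.1×(10.7+29.1) / (29.1×(10.7+15.1)) = 601.0/750.8 = 0.800.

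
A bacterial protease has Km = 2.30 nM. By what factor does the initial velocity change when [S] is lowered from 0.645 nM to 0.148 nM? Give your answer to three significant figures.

0.276

The fractional saturations are [S]/(Km+[S]) = 0.645/2.945 = 0.2190 and 0.148/2.448 = 0.06046.
v₂/v₁ is just their ratio: 0.06046/0.2190 = 0.276.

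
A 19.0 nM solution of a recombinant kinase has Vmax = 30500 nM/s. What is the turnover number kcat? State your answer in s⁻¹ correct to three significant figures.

1610 s⁻¹

kcat = Vmax/[E]total = 30500 nM/s / 19.0 nM = 1610 s⁻¹.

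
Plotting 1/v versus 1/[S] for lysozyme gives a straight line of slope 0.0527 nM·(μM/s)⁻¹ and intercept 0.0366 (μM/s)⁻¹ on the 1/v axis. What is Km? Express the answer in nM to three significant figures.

y-intercept = 1/Vmax ⇒ Vmax = 27.3 μM/s; slope = Km/Vmax ⇒ Km = slope × Vmax.
Km = 0.0527 × 27.3 = 1.44 nM.

1.44 nM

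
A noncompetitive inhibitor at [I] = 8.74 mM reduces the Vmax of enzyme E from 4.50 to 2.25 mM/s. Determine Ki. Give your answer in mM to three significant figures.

8.74 mM

Noncompetitive: Vmax,app = Vmax/α with α = 1 + [I]/Ki.
α = Vmax/Vmax,app = 4.50/2.25 = 2.000.
Ki = [I]/(α − 1) = 8.74/1.000 = 8.74 mM.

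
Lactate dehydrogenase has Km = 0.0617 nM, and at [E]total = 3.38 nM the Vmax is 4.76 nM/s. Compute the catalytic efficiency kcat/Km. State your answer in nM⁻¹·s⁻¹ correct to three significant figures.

22.8 nM⁻¹·s⁻¹

kcat = Vmax/[E]total = 4.76/3.38 = 1.41 s⁻¹.
kcat/Km = 1.41/0.0617 = 22.8 nM⁻¹·s⁻¹.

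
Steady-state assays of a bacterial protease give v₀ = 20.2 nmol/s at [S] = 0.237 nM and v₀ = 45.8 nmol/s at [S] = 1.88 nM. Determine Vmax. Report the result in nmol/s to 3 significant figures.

In reciprocal form, 1/v = (Km/Vmax)·(1/[S]) + 1/Vmax. The two points give (1/[S], 1/v) = (4.219, 0.04950) and (0.5319, 0.02183).
Slope = (0.04950 − 0.02183)/(4.219 − 0.5319) = 0.007504; intercept = 0.04950 − 0.007504×4.219 = 0.01784.
Vmax = 1/intercept = 56.0 nmol/s; Km = slope × Vmax = 0.007504 × 56.0 = 0.421 nM.

56.0 nmol/s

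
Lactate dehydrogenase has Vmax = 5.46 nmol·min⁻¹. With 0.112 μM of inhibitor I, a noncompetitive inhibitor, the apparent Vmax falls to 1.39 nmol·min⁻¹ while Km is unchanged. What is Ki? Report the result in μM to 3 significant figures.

0.0383 μM

Noncompetitive: Vmax,app = Vmax/α with α = 1 + [I]/Ki.
α = Vmax/Vmax,app = 5.46/1.39 = 3.928.
Ki = [I]/(α − 1) = 0.112/2.928 = 0.0383 μM.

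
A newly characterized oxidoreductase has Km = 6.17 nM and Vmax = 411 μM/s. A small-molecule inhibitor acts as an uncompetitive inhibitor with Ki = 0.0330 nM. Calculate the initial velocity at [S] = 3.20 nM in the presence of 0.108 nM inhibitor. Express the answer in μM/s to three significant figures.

α = 1 + [I]/Ki = 1 + 0.108/0.0330 = 4.273.
For an uncompetitive inhibitor, both parameters are divided by α, giving Vmax/α and Km/α: Km,app = 1.44 nM, Vmax,app = 96.2 μM/s.
v = Vmax,app·[S]/(Km,app + [S]) = 96.2 × 3.20/(1.44 + 3.20) = 66.3 μM/s.

66.3 μM/s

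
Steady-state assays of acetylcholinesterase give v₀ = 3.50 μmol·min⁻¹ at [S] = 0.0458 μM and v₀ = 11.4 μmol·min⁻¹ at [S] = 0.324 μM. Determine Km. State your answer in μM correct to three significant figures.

0.192 μM

In reciprocal form, 1/v = (Km/Vmax)·(1/[S]) + 1/Vmax. The two points give (1/[S], 1/v) = (21.83, 0.2857) and (3.086, 0.08772).
Slope = (0.2857 − 0.08772)/(21.83 − 3.086) = 0.01056; intercept = 0.2857 − 0.01056×21.83 = 0.05512.
Vmax = 1/intercept = 18.1 μmol·min⁻¹; Km = slope × Vmax = 0.01056 × 18.1 = 0.192 μM.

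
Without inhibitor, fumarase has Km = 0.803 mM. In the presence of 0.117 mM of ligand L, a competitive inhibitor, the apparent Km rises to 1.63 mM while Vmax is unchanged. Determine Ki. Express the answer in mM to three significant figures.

Competitive: Km,app = α·Km with α = 1 + [I]/Ki.
α = Km,app/Km = 1.63/0.803 = 2.030.
Since α = 1 + [I]/Ki, [I]/Ki = 2.030 − 1 = 1.030 and Ki = 0.117/1.030 = 0.114 mM.

0.114 mM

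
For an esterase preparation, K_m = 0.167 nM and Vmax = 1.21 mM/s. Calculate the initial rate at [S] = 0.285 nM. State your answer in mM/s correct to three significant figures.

v = Vmax·[S]/(Km + [S]) = 1.21 × 0.285 / (0.167 + 0.285)
  = 0.3448 / 0.4520 = 0.763 mM/s.

0.763 mM/s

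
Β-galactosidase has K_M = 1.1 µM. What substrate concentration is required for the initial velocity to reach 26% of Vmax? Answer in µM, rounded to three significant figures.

v/Vmax = [S]/(Km+[S]) = 0.26, so [S] = Km·0.26/(1 − 0.26) = 1.1 × 0.3514.
[S] = 0.386 µM.

0.386 µM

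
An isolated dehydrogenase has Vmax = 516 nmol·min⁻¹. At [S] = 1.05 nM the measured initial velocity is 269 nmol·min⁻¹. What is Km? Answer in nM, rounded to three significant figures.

0.964 nM

From v = Vmax[S]/(Km+[S]), Km = [S](Vmax − v)/v.
Km = 1.05 × (516 − 269) / 269 = 259.4/269 = 0.964 nM.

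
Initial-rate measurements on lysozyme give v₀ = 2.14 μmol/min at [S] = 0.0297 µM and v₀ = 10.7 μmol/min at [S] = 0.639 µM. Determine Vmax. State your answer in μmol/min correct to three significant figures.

13.3 μmol/min

In reciprocal form, 1/v = (Km/Vmax)·(1/[S]) + 1/Vmax. The two points give (1/[S], 1/v) = (33.67, 0.4673) and (1.565, 0.09346).
Slope = (0.4673 − 0.09346)/(33.67 − 1.565) = 0.01164; intercept = 0.4673 − 0.01164×33.67 = 0.07524.
Vmax = 1/intercept = 13.3 μmol/min; Km = slope × Vmax = 0.01164 × 13.3 = 0.155 µM.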